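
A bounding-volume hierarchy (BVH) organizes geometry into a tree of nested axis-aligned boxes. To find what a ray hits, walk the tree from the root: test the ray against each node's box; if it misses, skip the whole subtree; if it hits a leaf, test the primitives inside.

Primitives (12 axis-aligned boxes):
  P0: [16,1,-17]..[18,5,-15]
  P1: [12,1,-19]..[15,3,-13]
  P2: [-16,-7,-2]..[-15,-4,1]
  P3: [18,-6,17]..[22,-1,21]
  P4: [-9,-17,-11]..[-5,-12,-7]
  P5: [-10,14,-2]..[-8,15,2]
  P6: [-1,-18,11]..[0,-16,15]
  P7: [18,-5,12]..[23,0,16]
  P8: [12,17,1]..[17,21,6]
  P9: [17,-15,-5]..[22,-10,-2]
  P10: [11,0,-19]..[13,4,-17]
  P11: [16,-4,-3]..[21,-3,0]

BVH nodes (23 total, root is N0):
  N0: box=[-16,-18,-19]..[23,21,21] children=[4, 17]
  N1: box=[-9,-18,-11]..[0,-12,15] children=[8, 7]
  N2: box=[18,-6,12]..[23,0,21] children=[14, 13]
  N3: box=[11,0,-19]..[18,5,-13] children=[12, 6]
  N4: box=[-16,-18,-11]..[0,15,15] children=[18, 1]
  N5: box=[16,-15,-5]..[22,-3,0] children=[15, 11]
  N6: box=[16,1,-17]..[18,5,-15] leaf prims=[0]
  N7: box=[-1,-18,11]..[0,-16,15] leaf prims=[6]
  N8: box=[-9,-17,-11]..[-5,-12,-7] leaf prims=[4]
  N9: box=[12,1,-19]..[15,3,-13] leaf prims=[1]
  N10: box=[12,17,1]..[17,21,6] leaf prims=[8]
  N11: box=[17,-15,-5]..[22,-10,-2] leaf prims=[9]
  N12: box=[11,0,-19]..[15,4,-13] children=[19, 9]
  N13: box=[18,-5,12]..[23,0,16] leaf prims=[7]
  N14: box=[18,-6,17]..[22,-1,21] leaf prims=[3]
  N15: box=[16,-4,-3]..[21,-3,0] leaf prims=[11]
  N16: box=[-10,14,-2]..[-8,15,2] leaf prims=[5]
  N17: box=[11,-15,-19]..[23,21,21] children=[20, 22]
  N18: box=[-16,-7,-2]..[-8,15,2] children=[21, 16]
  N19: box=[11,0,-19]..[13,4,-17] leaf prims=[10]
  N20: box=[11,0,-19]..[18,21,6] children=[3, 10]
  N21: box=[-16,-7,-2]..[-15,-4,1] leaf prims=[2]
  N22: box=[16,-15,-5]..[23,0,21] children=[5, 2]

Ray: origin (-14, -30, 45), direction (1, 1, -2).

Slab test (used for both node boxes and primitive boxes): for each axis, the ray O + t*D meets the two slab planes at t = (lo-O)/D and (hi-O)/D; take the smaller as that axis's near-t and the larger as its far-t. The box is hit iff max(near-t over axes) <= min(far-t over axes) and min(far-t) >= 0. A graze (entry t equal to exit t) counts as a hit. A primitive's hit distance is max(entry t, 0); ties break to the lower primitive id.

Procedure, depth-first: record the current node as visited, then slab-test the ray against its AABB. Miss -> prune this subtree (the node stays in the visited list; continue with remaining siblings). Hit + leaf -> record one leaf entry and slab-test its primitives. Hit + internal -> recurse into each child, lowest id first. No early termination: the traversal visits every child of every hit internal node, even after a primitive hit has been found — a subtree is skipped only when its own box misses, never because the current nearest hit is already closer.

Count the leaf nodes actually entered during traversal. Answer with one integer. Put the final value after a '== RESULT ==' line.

Trace the traversal:
N0 x:[-2,37] y:[12,51] z:[12,32] -> hit [12,32], descend [4, 17]
  N4 x:[-2,14] y:[12,45] z:[15,28] -> miss, prune
  N17 x:[25,37] y:[15,51] z:[12,32] -> hit [25,32], descend [20, 22]
    N20 x:[25,32] y:[30,51] z:[39/2,32] -> hit [30,32], descend [3, 10]
      N3 x:[25,32] y:[30,35] z:[29,32] -> hit [30,32], descend [6, 12]
        N6 x:[30,32] y:[31,35] z:[30,31] -> hit [31,31] leaf, test {P0@t=31}
        N12 x:[25,29] y:[30,34] z:[29,32] -> miss, prune
      N10 x:[26,31] y:[47,51] z:[39/2,22] -> miss, prune
    N22 x:[30,37] y:[15,30] z:[12,25] -> miss, prune

Summary -> nodes [0, 4, 17, 20, 3, 6, 12, 10, 22]; box-tests=9; leaf-entries=1; first=P0

== RESULT ==
1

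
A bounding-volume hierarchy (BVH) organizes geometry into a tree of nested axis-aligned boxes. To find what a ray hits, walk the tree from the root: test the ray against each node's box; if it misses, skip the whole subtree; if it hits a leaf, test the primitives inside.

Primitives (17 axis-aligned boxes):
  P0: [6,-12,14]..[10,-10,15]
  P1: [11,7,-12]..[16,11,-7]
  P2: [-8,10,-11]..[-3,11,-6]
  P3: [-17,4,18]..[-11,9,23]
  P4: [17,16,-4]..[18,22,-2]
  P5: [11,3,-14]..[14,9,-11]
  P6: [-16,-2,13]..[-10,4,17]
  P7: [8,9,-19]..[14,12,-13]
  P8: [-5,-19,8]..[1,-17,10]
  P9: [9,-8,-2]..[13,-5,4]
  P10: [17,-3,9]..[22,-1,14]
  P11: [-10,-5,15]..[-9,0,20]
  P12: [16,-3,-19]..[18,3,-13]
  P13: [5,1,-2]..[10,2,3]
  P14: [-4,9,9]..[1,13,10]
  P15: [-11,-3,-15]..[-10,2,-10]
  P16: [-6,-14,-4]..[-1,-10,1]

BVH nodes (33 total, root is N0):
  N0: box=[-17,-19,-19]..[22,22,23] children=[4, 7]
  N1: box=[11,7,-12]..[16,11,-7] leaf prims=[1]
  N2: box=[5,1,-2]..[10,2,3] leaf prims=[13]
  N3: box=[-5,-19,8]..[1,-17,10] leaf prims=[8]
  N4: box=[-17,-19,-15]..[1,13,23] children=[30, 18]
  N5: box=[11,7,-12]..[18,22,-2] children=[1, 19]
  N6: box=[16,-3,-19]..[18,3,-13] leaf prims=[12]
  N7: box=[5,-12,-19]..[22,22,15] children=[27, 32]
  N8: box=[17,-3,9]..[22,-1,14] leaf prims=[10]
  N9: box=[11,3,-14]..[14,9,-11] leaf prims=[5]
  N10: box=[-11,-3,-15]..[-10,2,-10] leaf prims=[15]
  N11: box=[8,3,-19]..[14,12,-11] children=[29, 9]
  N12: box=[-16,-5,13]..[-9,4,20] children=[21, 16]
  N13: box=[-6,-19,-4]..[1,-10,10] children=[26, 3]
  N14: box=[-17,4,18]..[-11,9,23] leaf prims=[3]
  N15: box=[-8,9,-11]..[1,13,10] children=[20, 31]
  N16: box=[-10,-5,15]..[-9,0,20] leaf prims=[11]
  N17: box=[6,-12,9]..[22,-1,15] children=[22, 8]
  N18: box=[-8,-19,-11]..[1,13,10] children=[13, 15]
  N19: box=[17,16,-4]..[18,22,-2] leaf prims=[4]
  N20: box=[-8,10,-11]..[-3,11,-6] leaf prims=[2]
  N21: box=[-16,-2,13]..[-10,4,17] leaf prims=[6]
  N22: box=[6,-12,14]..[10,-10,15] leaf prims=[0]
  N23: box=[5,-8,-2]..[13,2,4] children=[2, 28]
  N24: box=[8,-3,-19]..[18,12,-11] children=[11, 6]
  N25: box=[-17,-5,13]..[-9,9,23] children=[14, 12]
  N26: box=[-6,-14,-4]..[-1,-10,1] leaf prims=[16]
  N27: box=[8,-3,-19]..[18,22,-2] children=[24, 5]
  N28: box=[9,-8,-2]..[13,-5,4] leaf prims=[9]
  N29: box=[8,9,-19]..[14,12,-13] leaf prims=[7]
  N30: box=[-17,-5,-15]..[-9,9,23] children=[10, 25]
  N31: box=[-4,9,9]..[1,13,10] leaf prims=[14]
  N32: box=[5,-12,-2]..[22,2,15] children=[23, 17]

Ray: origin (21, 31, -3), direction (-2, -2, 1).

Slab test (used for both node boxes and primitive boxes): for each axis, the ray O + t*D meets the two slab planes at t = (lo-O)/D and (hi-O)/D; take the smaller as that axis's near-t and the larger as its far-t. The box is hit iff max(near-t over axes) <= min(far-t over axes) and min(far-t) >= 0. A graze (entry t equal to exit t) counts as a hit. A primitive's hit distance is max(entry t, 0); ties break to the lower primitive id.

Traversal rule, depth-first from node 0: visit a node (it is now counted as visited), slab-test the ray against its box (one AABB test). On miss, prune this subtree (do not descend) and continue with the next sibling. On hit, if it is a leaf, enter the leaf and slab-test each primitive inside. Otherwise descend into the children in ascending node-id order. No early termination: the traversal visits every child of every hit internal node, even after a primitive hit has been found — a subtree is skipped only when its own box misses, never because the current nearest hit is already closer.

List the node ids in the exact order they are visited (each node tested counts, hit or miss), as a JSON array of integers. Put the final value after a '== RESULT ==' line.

Trace the traversal:
N0 x:[-1/2,19] y:[9/2,25] z:[-16,26] -> hit [9/2,19], descend [4, 7]
  N4 x:[10,19] y:[9,25] z:[-12,26] -> hit [10,19], descend [18, 30]
    N18 x:[10,29/2] y:[9,25] z:[-8,13] -> hit [10,13], descend [13, 15]
      N13 x:[10,27/2] y:[41/2,25] z:[-1,13] -> miss, prune
      N15 x:[10,29/2] y:[9,11] z:[-8,13] -> hit [10,11], descend [20, 31]
        N20 x:[12,29/2] y:[10,21/2] z:[-8,-3] -> miss, prune
        N31 x:[10,25/2] y:[9,11] z:[12,13] -> miss, prune
    N30 x:[15,19] y:[11,18] z:[-12,26] -> hit [15,18], descend [10, 25]
      N10 x:[31/2,16] y:[29/2,17] z:[-12,-7] -> miss, prune
      N25 x:[15,19] y:[11,18] z:[16,26] -> hit [16,18], descend [12, 14]
        N12 x:[15,37/2] y:[27/2,18] z:[16,23] -> hit [16,18], descend [16, 21]
          N16 x:[15,31/2] y:[31/2,18] z:[18,23] -> miss, prune
          N21 x:[31/2,37/2] y:[27/2,33/2] z:[16,20] -> hit [16,33/2] leaf, test {P6@t=16}
        N14 x:[16,19] y:[11,27/2] z:[21,26] -> miss, prune
  N7 x:[-1/2,8] y:[9/2,43/2] z:[-16,18] -> hit [9/2,8], descend [27, 32]
    N27 x:[3/2,13/2] y:[9/2,17] z:[-16,1] -> miss, prune
    N32 x:[-1/2,8] y:[29/2,43/2] z:[1,18] -> miss, prune

Visited [0, 4, 18, 13, 15, 20, 31, 30, 10, 25, 12, 16, 21, 14, 7, 27, 32]. Tests: 17 box, 1 leaf. Nearest: P6.

== RESULT ==
[0, 4, 18, 13, 15, 20, 31, 30, 10, 25, 12, 16, 21, 14, 7, 27, 32]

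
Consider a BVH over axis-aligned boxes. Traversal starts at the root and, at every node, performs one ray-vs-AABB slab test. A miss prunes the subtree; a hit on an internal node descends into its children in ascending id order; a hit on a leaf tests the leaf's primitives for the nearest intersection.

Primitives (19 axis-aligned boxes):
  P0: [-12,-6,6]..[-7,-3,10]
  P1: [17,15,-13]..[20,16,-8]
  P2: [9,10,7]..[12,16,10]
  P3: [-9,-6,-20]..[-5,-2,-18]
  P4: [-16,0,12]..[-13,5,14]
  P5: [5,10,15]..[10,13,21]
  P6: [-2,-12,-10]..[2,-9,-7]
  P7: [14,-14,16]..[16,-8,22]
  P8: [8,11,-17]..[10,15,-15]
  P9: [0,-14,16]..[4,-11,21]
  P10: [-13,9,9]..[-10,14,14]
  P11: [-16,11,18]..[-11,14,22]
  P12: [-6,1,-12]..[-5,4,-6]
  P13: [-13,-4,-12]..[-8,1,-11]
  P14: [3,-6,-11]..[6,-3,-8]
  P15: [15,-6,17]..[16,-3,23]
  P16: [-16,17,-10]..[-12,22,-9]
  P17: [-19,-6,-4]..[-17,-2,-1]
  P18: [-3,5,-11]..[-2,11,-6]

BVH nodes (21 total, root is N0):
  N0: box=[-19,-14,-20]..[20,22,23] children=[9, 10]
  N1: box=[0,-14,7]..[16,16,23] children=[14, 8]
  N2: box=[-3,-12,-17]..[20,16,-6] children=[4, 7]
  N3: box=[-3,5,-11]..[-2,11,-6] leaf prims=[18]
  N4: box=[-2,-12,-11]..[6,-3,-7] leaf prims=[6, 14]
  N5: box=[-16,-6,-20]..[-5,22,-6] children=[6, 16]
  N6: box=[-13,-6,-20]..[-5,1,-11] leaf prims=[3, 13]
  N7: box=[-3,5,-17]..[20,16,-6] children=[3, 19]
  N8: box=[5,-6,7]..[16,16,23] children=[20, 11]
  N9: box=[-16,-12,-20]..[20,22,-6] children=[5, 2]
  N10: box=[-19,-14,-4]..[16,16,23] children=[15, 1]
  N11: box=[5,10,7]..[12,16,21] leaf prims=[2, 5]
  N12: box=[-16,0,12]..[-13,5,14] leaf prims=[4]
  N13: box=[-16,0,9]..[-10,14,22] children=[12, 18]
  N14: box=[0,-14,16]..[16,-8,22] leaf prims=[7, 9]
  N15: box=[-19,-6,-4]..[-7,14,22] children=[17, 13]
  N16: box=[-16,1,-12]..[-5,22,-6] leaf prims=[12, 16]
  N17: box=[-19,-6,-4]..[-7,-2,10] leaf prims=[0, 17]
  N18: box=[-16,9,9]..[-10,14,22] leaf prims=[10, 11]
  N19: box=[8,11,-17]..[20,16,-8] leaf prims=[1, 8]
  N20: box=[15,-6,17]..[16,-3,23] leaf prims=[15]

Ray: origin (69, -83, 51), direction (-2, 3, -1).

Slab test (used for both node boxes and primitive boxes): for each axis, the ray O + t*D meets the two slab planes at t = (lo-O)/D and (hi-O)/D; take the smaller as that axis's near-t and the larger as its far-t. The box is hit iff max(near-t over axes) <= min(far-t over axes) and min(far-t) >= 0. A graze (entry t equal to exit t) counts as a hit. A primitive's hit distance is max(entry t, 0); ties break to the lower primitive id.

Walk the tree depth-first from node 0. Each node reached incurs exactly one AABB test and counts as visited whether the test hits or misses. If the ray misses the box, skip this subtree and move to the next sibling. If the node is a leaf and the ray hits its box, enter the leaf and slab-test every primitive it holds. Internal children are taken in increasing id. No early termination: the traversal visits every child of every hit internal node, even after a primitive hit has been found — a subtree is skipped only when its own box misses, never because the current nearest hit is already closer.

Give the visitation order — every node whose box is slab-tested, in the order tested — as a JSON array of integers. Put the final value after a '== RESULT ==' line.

Traverse from the root:
N0 x:[49/2,44] y:[23,35] z:[28,71] -> hit [28,35], descend [9, 10]
  N9 x:[49/2,85/2] y:[71/3,35] z:[57,71] -> miss, prune
  N10 x:[53/2,44] y:[23,33] z:[28,55] -> hit [28,33], descend [1, 15]
    N1 x:[53/2,69/2] y:[23,33] z:[28,44] -> hit [28,33], descend [8, 14]
      N8 x:[53/2,32] y:[77/3,33] z:[28,44] -> hit [28,32], descend [11, 20]
        N11 x:[57/2,32] y:[31,33] z:[30,44] -> hit [31,32] leaf, test {P2(miss), P5@t=31}
        N20 x:[53/2,27] y:[77/3,80/3] z:[28,34] -> miss, prune
      N14 x:[53/2,69/2] y:[23,25] z:[29,35] -> miss, prune
    N15 x:[38,44] y:[77/3,97/3] z:[29,55] -> miss, prune

Summary -> nodes [0, 9, 10, 1, 8, 11, 20, 14, 15]; box-tests=9; leaf-entries=1; first=P5

== RESULT ==
[0, 9, 10, 1, 8, 11, 20, 14, 15]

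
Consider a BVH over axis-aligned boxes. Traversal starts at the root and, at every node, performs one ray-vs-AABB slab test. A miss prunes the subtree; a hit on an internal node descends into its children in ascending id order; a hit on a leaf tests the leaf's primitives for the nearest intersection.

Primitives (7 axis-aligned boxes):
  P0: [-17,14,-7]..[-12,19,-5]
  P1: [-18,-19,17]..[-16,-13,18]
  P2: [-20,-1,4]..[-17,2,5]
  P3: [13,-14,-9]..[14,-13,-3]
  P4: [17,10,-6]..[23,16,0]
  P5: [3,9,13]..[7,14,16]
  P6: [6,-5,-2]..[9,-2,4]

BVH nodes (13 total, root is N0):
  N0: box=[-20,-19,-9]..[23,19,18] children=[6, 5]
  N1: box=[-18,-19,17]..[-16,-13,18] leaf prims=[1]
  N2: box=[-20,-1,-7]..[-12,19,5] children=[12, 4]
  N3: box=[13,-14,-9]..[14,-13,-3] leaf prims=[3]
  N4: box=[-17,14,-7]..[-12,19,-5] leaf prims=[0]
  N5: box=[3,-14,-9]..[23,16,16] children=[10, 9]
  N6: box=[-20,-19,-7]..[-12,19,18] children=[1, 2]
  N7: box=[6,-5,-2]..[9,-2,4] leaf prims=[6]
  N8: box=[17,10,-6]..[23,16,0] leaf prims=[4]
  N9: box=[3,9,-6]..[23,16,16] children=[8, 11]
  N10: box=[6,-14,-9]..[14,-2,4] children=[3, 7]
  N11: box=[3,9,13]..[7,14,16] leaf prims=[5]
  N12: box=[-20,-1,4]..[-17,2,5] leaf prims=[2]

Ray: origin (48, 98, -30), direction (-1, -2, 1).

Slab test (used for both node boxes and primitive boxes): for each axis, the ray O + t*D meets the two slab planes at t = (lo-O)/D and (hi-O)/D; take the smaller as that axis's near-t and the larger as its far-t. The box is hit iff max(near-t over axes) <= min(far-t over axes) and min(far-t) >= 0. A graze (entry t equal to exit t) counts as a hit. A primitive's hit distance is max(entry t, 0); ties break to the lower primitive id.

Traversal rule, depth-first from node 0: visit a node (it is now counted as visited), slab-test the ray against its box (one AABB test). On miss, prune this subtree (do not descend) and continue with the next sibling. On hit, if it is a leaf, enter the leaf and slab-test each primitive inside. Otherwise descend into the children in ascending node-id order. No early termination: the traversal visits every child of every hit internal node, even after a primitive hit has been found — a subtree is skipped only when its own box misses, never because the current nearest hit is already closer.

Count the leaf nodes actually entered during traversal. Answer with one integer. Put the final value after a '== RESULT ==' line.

Trace the traversal:
N0 x:[25,68] y:[79/2,117/2] z:[21,48] -> hit [79/2,48], descend [5, 6]
  N5 x:[25,45] y:[41,56] z:[21,46] -> hit [41,45], descend [9, 10]
    N9 x:[25,45] y:[41,89/2] z:[24,46] -> hit [41,89/2], descend [8, 11]
      N8 x:[25,31] y:[41,44] z:[24,30] -> miss, prune
      N11 x:[41,45] y:[42,89/2] z:[43,46] -> hit [43,89/2] leaf, test {P5@t=43}
    N10 x:[34,42] y:[50,56] z:[21,34] -> miss, prune
  N6 x:[60,68] y:[79/2,117/2] z:[23,48] -> miss, prune

order=[0, 5, 9, 8, 11, 10, 6]  |boxes|=7  |leaves|=1  hit=P5

== RESULT ==
1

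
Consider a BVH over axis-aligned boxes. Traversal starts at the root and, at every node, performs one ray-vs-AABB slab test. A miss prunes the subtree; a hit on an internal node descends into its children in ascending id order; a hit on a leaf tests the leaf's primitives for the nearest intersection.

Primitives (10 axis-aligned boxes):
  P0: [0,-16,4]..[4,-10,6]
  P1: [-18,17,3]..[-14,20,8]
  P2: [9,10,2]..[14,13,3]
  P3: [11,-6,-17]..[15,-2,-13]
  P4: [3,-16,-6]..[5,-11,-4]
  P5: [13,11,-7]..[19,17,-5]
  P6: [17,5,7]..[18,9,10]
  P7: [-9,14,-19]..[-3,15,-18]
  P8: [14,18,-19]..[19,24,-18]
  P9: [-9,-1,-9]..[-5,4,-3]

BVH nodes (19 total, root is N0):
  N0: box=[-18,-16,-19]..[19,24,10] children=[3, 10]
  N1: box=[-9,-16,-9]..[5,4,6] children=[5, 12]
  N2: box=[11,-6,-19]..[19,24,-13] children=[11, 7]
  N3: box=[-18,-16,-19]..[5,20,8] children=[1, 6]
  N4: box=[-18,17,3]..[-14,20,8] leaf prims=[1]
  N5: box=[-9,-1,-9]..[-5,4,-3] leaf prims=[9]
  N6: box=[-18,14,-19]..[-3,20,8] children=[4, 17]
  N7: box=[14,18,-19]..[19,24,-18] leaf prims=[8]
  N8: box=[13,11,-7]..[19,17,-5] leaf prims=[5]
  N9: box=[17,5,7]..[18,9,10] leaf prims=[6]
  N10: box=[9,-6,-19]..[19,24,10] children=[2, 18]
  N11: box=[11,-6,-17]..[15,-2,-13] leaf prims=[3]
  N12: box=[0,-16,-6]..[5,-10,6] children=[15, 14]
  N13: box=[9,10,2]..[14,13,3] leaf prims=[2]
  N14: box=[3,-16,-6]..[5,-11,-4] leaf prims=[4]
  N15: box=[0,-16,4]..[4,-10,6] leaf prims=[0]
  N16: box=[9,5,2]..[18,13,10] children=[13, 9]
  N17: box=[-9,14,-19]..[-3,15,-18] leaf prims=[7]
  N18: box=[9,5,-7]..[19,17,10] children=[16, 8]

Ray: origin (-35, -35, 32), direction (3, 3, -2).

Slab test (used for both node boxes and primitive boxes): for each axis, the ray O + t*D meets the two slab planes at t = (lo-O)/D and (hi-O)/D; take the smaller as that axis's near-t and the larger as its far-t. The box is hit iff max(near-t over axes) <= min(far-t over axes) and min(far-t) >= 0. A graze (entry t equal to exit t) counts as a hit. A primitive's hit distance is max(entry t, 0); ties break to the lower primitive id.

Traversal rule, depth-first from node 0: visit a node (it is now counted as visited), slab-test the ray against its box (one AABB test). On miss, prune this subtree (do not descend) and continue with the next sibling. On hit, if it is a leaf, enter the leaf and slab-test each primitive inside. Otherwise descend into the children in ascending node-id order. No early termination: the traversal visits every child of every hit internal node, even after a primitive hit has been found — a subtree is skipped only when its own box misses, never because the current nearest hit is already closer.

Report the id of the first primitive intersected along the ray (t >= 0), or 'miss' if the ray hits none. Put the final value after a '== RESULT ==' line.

Trace the traversal:
N0 x:[17/3,18] y:[19/3,59/3] z:[11,51/2] -> hit [11,18], descend [3, 10]
  N3 x:[17/3,40/3] y:[19/3,55/3] z:[12,51/2] -> hit [12,40/3], descend [1, 6]
    N1 x:[26/3,40/3] y:[19/3,13] z:[13,41/2] -> hit [13,13], descend [5, 12]
      N5 x:[26/3,10] y:[34/3,13] z:[35/2,41/2] -> miss, prune
      N12 x:[35/3,40/3] y:[19/3,25/3] z:[13,19] -> miss, prune
    N6 x:[17/3,32/3] y:[49/3,55/3] z:[12,51/2] -> miss, prune
  N10 x:[44/3,18] y:[29/3,59/3] z:[11,51/2] -> hit [44/3,18], descend [2, 18]
    N2 x:[46/3,18] y:[29/3,59/3] z:[45/2,51/2] -> miss, prune
    N18 x:[44/3,18] y:[40/3,52/3] z:[11,39/2] -> hit [44/3,52/3], descend [8, 16]
      N8 x:[16,18] y:[46/3,52/3] z:[37/2,39/2] -> miss, prune
      N16 x:[44/3,53/3] y:[40/3,16] z:[11,15] -> hit [44/3,15], descend [9, 13]
        N9 x:[52/3,53/3] y:[40/3,44/3] z:[11,25/2] -> miss, prune
        N13 x:[44/3,49/3] y:[15,16] z:[29/2,15] -> hit [15,15] leaf, test {P2@t=15}

Visited [0, 3, 1, 5, 12, 6, 10, 2, 18, 8, 16, 9, 13]. Tests: 13 box, 1 leaf. Nearest: P2.

== RESULT ==
2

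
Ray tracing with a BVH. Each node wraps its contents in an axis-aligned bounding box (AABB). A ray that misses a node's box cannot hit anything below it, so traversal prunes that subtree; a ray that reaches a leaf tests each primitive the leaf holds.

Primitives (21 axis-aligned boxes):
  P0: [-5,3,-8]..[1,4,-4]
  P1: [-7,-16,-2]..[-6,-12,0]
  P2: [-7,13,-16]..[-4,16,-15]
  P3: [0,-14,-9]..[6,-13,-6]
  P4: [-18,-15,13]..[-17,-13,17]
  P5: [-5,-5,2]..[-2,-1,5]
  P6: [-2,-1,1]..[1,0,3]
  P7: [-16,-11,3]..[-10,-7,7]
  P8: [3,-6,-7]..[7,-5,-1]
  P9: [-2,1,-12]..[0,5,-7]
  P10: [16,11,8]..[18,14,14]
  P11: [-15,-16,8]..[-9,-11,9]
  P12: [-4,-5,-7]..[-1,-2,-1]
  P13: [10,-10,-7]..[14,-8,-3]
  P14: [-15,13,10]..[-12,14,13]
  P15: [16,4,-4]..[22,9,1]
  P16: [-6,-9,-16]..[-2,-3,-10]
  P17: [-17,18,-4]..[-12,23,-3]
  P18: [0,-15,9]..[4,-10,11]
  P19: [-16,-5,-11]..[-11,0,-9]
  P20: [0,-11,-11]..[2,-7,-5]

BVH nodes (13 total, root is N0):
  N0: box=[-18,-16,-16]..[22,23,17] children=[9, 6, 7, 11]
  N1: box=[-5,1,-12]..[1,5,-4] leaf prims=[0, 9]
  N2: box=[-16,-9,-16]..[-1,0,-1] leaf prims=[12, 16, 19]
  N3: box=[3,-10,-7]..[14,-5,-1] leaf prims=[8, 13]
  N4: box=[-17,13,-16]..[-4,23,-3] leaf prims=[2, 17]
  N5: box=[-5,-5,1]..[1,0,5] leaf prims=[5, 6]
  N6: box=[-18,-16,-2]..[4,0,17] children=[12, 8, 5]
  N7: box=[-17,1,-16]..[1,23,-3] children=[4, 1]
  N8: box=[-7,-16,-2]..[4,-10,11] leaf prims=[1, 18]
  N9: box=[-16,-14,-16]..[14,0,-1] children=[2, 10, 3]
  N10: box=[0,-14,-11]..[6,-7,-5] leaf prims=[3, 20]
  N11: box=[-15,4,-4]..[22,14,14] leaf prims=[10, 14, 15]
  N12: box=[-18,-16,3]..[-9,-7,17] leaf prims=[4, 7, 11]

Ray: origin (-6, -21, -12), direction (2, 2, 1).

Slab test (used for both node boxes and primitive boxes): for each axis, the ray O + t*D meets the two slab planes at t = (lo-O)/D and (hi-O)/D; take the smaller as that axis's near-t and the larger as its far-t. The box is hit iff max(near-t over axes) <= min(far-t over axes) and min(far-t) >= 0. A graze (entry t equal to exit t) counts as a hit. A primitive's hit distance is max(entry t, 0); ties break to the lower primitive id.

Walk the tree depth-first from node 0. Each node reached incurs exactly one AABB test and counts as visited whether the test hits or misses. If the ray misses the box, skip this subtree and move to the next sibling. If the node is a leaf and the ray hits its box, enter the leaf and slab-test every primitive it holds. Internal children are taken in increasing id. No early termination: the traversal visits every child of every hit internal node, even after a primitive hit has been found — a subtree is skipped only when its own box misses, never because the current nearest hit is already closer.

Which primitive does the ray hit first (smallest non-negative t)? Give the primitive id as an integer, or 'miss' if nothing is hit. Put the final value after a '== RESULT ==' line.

Trace the traversal:
N0 x:[-6,14] y:[5/2,22] z:[-4,29] -> hit [5/2,14], descend [6, 7, 9, 11]
  N6 x:[-6,5] y:[5/2,21/2] z:[10,29] -> miss, prune
  N7 x:[-11/2,7/2] y:[11,22] z:[-4,9] -> miss, prune
  N9 x:[-5,10] y:[7/2,21/2] z:[-4,11] -> hit [7/2,10], descend [2, 3, 10]
    N2 x:[-5,5/2] y:[6,21/2] z:[-4,11] -> miss, prune
    N3 x:[9/2,10] y:[11/2,8] z:[5,11] -> hit [11/2,8] leaf, test {P8(miss), P13(miss)}
    N10 x:[3,6] y:[7/2,7] z:[1,7] -> hit [7/2,6] leaf, test {P3@t=7/2, P20(miss)}
  N11 x:[-9/2,14] y:[25/2,35/2] z:[8,26] -> hit [25/2,14] leaf, test {P10(miss), P14(miss), P15@t=25/2}

Visited [0, 6, 7, 9, 2, 3, 10, 11]. Tests: 8 box, 3 leaf. Nearest: P3.

== RESULT ==
3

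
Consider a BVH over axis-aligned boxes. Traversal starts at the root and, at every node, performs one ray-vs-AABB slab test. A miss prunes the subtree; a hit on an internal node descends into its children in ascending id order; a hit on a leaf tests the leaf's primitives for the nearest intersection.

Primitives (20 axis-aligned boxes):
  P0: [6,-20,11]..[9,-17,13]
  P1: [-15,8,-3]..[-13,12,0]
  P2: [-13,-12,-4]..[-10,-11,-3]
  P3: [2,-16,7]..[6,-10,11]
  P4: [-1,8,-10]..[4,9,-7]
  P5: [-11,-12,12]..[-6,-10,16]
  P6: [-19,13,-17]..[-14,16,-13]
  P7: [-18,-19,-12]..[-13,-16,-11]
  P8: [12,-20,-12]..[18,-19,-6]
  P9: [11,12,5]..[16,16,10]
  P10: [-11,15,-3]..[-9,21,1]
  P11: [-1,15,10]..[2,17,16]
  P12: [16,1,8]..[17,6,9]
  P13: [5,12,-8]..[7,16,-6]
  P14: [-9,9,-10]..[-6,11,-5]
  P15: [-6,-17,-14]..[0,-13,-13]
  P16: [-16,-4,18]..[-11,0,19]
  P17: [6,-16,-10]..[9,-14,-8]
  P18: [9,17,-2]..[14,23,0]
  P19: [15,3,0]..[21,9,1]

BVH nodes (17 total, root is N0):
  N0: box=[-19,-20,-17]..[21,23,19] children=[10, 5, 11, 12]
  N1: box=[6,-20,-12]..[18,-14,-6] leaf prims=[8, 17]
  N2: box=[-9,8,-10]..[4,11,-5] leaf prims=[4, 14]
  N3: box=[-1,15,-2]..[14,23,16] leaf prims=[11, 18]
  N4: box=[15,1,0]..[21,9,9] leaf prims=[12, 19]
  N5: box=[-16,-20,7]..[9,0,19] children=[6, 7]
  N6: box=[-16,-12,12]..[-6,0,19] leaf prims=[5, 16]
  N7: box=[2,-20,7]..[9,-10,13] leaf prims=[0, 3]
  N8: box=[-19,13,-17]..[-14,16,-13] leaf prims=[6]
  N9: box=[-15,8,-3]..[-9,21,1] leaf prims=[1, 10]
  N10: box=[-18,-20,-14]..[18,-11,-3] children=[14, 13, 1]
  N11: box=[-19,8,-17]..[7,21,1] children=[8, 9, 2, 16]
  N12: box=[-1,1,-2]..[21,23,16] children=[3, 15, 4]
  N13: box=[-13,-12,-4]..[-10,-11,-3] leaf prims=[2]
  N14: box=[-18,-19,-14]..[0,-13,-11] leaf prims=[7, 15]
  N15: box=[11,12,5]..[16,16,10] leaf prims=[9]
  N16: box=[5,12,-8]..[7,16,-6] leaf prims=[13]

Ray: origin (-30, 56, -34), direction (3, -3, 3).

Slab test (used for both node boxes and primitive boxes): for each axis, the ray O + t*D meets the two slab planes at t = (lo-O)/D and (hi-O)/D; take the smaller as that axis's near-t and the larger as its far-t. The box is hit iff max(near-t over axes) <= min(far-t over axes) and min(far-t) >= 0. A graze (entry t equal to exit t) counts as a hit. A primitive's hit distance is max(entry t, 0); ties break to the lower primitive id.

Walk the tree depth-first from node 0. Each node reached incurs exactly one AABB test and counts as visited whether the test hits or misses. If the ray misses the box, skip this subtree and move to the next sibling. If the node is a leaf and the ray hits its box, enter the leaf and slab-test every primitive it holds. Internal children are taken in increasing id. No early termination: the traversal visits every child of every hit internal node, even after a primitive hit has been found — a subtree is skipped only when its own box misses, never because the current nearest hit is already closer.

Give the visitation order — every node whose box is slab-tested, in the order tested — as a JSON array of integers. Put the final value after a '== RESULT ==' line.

Walk:
N0 x:[11/3,17] y:[11,76/3] z:[17/3,53/3] -> hit [11,17], descend [5, 10, 11, 12]
  N5 x:[14/3,13] y:[56/3,76/3] z:[41/3,53/3] -> miss, prune
  N10 x:[4,16] y:[67/3,76/3] z:[20/3,31/3] -> miss, prune
  N11 x:[11/3,37/3] y:[35/3,16] z:[17/3,35/3] -> hit [35/3,35/3], descend [2, 8, 9, 16]
    N2 x:[7,34/3] y:[15,16] z:[8,29/3] -> miss, prune
    N8 x:[11/3,16/3] y:[40/3,43/3] z:[17/3,7] -> miss, prune
    N9 x:[5,7] y:[35/3,16] z:[31/3,35/3] -> miss, prune
    N16 x:[35/3,37/3] y:[40/3,44/3] z:[26/3,28/3] -> miss, prune
  N12 x:[29/3,17] y:[11,55/3] z:[32/3,50/3] -> hit [11,50/3], descend [3, 4, 15]
    N3 x:[29/3,44/3] y:[11,41/3] z:[32/3,50/3] -> hit [11,41/3] leaf, test {P11(miss), P18(miss)}
    N4 x:[15,17] y:[47/3,55/3] z:[34/3,43/3] -> miss, prune
    N15 x:[41/3,46/3] y:[40/3,44/3] z:[13,44/3] -> hit [41/3,44/3] leaf, test {P9@t=41/3}

12 AABB tests over nodes [0, 5, 10, 11, 2, 8, 9, 16, 12, 3, 4, 15]; 2 leaves entered; closest P9.

== RESULT ==
[0, 5, 10, 11, 2, 8, 9, 16, 12, 3, 4, 15]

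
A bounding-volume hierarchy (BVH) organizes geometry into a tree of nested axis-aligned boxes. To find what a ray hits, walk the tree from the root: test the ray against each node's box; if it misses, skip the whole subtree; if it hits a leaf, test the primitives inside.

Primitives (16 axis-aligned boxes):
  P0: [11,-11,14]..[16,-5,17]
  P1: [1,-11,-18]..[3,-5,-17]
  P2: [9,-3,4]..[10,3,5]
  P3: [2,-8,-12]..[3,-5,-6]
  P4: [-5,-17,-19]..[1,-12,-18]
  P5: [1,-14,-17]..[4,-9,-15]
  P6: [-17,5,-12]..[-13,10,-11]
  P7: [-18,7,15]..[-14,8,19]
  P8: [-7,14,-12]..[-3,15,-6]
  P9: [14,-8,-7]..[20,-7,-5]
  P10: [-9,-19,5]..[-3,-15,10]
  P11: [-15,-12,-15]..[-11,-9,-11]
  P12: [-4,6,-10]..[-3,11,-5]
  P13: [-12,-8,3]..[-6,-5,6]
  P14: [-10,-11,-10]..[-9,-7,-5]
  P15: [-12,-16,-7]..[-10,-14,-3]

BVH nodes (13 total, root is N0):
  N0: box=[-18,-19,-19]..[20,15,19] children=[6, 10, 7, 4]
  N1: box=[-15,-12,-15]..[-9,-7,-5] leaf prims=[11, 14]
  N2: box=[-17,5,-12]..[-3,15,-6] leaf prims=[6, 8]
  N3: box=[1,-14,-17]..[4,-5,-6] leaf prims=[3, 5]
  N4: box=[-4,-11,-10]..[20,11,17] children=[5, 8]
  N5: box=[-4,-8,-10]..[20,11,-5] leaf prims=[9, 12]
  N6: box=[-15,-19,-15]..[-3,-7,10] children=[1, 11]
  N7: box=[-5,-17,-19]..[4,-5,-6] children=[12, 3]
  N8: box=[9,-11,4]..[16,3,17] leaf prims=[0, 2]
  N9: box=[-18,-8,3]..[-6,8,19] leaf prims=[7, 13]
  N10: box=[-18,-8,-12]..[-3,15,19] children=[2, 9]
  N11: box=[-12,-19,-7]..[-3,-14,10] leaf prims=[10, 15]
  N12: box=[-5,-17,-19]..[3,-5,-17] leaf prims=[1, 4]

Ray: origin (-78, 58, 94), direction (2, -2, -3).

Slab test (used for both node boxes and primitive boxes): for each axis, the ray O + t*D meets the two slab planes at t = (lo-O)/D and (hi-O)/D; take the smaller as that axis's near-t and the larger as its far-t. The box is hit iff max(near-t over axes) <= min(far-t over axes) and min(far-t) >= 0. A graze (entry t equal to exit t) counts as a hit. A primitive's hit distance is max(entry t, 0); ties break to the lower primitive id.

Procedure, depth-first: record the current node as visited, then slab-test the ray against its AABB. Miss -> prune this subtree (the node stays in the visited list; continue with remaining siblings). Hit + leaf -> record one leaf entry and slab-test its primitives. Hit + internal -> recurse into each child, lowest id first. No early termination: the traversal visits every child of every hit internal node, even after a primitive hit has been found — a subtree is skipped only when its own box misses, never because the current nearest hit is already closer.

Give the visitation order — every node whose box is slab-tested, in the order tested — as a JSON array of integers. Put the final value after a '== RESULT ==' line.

Trace the traversal:
N0 x:[30,49] y:[43/2,77/2] z:[25,113/3] -> hit [30,113/3], descend [4, 6, 7, 10]
  N4 x:[37,49] y:[47/2,69/2] z:[77/3,104/3] -> miss, prune
  N6 x:[63/2,75/2] y:[65/2,77/2] z:[28,109/3] -> hit [65/2,109/3], descend [1, 11]
    N1 x:[63/2,69/2] y:[65/2,35] z:[33,109/3] -> hit [33,69/2] leaf, test {P11(miss), P14@t=34}
    N11 x:[33,75/2] y:[36,77/2] z:[28,101/3] -> miss, prune
  N7 x:[73/2,41] y:[63/2,75/2] z:[100/3,113/3] -> hit [73/2,75/2], descend [3, 12]
    N3 x:[79/2,41] y:[63/2,36] z:[100/3,37] -> miss, prune
    N12 x:[73/2,81/2] y:[63/2,75/2] z:[37,113/3] -> hit [37,75/2] leaf, test {P1(miss), P4@t=112/3}
  N10 x:[30,75/2] y:[43/2,33] z:[25,106/3] -> hit [30,33], descend [2, 9]
    N2 x:[61/2,75/2] y:[43/2,53/2] z:[100/3,106/3] -> miss, prune
    N9 x:[30,36] y:[25,33] z:[25,91/3] -> hit [30,91/3] leaf, test {P7(miss), P13(miss)}

order=[0, 4, 6, 1, 11, 7, 3, 12, 10, 2, 9]  |boxes|=11  |leaves|=3  hit=P14

== RESULT ==
[0, 4, 6, 1, 11, 7, 3, 12, 10, 2, 9]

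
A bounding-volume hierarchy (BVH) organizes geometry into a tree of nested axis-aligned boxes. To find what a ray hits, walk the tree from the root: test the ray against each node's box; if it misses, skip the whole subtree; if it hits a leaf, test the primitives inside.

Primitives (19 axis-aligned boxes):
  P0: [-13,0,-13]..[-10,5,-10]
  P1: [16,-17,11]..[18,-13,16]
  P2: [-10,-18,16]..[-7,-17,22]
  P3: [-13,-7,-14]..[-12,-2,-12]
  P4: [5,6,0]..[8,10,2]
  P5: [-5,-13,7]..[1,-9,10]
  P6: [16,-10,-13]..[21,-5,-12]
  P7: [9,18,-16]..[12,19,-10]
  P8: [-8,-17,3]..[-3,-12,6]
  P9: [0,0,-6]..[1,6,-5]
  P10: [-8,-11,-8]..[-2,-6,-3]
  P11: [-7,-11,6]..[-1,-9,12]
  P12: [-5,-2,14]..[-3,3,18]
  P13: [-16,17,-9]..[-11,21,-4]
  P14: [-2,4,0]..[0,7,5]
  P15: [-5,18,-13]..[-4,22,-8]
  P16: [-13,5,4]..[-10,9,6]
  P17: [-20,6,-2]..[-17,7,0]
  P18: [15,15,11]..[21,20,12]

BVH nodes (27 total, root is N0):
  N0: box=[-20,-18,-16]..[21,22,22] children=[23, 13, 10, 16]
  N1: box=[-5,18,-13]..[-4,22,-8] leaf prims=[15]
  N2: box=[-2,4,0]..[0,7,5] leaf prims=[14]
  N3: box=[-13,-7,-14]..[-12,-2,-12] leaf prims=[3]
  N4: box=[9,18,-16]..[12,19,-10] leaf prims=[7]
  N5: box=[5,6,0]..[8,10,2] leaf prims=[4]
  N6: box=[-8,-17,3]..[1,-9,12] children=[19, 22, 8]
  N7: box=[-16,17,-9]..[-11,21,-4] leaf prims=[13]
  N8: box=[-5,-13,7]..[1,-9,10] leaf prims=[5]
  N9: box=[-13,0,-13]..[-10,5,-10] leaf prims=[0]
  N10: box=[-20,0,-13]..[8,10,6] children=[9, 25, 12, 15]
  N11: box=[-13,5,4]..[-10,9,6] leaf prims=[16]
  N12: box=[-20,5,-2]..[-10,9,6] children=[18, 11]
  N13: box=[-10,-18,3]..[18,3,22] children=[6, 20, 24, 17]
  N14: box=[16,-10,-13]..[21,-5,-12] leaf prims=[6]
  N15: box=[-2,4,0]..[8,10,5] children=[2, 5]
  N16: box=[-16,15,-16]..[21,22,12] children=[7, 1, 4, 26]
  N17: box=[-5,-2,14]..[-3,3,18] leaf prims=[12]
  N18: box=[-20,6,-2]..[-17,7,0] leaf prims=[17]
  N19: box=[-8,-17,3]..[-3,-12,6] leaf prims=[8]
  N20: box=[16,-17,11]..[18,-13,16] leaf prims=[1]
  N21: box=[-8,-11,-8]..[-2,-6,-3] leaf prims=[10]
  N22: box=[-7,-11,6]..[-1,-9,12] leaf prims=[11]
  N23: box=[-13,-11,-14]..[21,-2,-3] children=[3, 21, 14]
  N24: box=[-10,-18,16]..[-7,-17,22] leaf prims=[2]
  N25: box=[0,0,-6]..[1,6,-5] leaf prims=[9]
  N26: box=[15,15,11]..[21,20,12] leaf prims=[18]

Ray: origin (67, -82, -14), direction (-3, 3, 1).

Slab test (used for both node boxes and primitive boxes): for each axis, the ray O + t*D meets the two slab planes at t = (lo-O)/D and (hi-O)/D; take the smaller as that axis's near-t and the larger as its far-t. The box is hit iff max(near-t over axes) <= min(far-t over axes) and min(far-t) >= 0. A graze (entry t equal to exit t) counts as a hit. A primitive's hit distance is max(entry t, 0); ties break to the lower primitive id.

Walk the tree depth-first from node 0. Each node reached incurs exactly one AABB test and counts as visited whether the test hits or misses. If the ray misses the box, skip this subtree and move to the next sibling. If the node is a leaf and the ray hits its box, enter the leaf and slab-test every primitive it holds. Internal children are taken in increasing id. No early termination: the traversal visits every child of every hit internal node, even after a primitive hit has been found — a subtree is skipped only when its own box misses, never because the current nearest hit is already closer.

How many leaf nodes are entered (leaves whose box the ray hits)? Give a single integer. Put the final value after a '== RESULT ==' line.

Traverse from the root:
N0 x:[46/3,29] y:[64/3,104/3] z:[-2,36] -> hit [64/3,29], descend [10, 13, 16, 23]
  N10 x:[59/3,29] y:[82/3,92/3] z:[1,20] -> miss, prune
  N13 x:[49/3,77/3] y:[64/3,85/3] z:[17,36] -> hit [64/3,77/3], descend [6, 17, 20, 24]
    N6 x:[22,25] y:[65/3,73/3] z:[17,26] -> hit [22,73/3], descend [8, 19, 22]
      N8 x:[22,24] y:[23,73/3] z:[21,24] -> hit [23,24] leaf, test {P5@t=23}
      N19 x:[70/3,25] y:[65/3,70/3] z:[17,20] -> miss, prune
      N22 x:[68/3,74/3] y:[71/3,73/3] z:[20,26] -> hit [71/3,73/3] leaf, test {P11@t=71/3}
    N17 x:[70/3,24] y:[80/3,85/3] z:[28,32] -> miss, prune
    N20 x:[49/3,17] y:[65/3,23] z:[25,30] -> miss, prune
    N24 x:[74/3,77/3] y:[64/3,65/3] z:[30,36] -> miss, prune
  N16 x:[46/3,83/3] y:[97/3,104/3] z:[-2,26] -> miss, prune
  N23 x:[46/3,80/3] y:[71/3,80/3] z:[0,11] -> miss, prune

12 AABB tests over nodes [0, 10, 13, 6, 8, 19, 22, 17, 20, 24, 16, 23]; 2 leaves entered; closest P5.

== RESULT ==
2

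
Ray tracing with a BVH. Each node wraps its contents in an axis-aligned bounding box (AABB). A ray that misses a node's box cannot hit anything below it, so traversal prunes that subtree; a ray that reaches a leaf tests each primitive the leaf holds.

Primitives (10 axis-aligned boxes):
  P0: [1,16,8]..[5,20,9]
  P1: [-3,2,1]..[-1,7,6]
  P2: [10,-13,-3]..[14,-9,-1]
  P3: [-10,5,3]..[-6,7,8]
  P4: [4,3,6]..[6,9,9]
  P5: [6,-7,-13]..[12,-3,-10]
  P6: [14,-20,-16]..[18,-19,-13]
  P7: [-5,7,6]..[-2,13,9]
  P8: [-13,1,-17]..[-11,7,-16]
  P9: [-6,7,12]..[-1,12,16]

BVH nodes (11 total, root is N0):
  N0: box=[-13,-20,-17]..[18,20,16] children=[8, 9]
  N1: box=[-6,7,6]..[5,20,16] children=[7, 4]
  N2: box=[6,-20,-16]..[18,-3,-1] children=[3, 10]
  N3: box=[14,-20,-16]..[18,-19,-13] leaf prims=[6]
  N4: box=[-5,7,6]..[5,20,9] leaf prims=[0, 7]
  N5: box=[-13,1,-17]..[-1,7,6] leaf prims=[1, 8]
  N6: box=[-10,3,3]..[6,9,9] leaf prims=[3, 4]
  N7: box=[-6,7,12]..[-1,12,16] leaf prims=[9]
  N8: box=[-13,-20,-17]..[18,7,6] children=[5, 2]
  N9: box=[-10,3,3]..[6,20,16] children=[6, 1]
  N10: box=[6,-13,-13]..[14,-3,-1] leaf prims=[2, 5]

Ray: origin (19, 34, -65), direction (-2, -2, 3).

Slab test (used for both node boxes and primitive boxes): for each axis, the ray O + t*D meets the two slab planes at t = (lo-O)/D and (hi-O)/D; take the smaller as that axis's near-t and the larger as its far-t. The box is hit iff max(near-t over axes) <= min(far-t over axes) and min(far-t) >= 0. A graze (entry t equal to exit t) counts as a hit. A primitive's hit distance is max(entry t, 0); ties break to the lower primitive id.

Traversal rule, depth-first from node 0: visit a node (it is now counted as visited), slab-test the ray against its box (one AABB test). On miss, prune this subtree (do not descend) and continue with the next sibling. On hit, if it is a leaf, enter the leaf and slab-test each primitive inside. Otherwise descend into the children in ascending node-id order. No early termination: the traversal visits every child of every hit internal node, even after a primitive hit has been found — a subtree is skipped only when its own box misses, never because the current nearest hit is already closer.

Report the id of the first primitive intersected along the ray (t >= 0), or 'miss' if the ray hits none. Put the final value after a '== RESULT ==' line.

Traverse from the root:
N0 x:[1/2,16] y:[7,27] z:[16,27] -> hit [16,16], descend [8, 9]
  N8 x:[1/2,16] y:[27/2,27] z:[16,71/3] -> hit [16,16], descend [2, 5]
    N2 x:[1/2,13/2] y:[37/2,27] z:[49/3,64/3] -> miss, prune
    N5 x:[10,16] y:[27/2,33/2] z:[16,71/3] -> hit [16,16] leaf, test {P1(miss), P8@t=16}
  N9 x:[13/2,29/2] y:[7,31/2] z:[68/3,27] -> miss, prune

Visited [0, 8, 2, 5, 9]. Tests: 5 box, 1 leaf. Nearest: P8.

== RESULT ==
8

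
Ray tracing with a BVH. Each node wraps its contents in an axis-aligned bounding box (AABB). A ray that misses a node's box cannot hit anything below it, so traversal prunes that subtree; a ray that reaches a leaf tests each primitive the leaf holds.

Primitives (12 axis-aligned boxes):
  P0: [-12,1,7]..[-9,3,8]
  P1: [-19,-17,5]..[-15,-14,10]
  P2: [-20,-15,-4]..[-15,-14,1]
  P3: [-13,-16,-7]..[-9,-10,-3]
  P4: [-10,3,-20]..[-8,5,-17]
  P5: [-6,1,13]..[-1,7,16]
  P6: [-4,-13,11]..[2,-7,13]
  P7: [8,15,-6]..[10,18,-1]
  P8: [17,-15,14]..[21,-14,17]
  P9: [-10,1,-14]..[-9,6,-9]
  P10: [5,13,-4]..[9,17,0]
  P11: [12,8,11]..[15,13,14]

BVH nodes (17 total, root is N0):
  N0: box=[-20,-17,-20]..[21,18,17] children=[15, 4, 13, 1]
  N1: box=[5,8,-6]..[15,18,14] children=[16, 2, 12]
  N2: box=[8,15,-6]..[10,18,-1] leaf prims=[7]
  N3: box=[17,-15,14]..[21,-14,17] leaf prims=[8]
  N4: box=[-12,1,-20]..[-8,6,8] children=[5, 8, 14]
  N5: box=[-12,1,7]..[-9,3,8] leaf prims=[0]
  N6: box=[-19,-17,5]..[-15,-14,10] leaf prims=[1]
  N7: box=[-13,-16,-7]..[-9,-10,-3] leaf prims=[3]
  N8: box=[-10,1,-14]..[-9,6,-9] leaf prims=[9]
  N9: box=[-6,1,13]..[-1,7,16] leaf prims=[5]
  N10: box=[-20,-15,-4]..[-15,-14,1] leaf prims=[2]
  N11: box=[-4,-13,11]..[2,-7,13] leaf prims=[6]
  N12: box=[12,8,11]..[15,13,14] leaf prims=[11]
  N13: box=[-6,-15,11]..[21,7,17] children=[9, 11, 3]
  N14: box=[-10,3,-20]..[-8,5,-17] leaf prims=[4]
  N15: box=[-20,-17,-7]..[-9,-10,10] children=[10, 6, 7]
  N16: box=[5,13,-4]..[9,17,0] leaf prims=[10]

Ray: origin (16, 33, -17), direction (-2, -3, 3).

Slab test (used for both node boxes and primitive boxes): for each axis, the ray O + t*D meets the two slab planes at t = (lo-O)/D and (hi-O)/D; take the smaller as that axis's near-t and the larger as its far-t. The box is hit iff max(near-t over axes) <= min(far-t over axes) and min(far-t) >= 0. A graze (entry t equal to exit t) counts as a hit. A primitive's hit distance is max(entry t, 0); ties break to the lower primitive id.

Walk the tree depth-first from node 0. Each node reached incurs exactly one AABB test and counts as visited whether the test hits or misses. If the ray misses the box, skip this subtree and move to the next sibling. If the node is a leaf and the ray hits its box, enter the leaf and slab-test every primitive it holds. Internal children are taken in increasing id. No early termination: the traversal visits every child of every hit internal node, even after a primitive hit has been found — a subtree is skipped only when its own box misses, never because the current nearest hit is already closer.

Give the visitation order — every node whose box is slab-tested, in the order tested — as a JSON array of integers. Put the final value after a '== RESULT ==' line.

Traverse from the root:
N0 x:[-5/2,18] y:[5,50/3] z:[-1,34/3] -> hit [5,34/3], descend [1, 4, 13, 15]
  N1 x:[1/2,11/2] y:[5,25/3] z:[11/3,31/3] -> hit [5,11/2], descend [2, 12, 16]
    N2 x:[3,4] y:[5,6] z:[11/3,16/3] -> miss, prune
    N12 x:[1/2,2] y:[20/3,25/3] z:[28/3,31/3] -> miss, prune
    N16 x:[7/2,11/2] y:[16/3,20/3] z:[13/3,17/3] -> hit [16/3,11/2] leaf, test {P10@t=16/3}
  N4 x:[12,14] y:[9,32/3] z:[-1,25/3] -> miss, prune
  N13 x:[-5/2,11] y:[26/3,16] z:[28/3,34/3] -> hit [28/3,11], descend [3, 9, 11]
    N3 x:[-5/2,-1/2] y:[47/3,16] z:[31/3,34/3] -> miss, prune
    N9 x:[17/2,11] y:[26/3,32/3] z:[10,11] -> hit [10,32/3] leaf, test {P5@t=10}
    N11 x:[7,10] y:[40/3,46/3] z:[28/3,10] -> miss, prune
  N15 x:[25/2,18] y:[43/3,50/3] z:[10/3,9] -> miss, prune

Summary -> nodes [0, 1, 2, 12, 16, 4, 13, 3, 9, 11, 15]; box-tests=11; leaf-entries=2; first=P10

== RESULT ==
[0, 1, 2, 12, 16, 4, 13, 3, 9, 11, 15]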